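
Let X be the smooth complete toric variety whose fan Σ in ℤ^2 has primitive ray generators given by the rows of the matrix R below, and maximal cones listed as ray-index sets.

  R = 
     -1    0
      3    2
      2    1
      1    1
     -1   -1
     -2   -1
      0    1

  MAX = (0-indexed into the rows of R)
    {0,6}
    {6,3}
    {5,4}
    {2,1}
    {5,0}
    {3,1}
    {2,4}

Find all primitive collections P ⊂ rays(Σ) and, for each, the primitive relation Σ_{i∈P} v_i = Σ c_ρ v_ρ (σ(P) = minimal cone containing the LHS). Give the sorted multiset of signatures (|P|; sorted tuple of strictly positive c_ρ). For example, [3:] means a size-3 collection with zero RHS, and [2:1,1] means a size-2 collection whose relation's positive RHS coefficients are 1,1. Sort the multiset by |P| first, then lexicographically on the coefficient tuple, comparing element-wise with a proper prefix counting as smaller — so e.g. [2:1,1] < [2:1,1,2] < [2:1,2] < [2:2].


14 minimal non-faces of Δ(Σ) (on 7 rays):

  P={2,5}:  v_{2} + v_{5} = 0 ; sig = [2:]
  P={3,4}:  v_{3} + v_{4} = 0 ; sig = [2:]
  P={0,2}:  v_{0} + v_{2} = v_{3} ; sig = [2:1]
  P={0,3}:  v_{0} + v_{3} = v_{6} ; sig = [2:1]
  P={0,4}:  v_{0} + v_{4} = v_{5} ; sig = [2:1]
  P={1,4}:  v_{1} + v_{4} = v_{2} ; sig = [2:1]
  P={1,5}:  v_{1} + v_{5} = v_{3} ; sig = [2:1]
  P={2,3}:  v_{2} + v_{3} = v_{1} ; sig = [2:1]
  P={3,5}:  v_{3} + v_{5} = v_{0} ; sig = [2:1]
  P={4,6}:  v_{4} + v_{6} = v_{0} ; sig = [2:1]
  P={0,1}:  v_{0} + v_{1} = 2·v_{3} ; sig = [2:2]
  P={2,6}:  v_{2} + v_{6} = 2·v_{3} ; sig = [2:2]
  P={5,6}:  v_{5} + v_{6} = 2·v_{0} ; sig = [2:2]
  P={1,6}:  v_{1} + v_{6} = 3·v_{3} ; sig = [2:3]

Signatures (|P|; sorted positive RHS coefficients), sorted:
    |P|=2: 14 collections, coeffs (), (), (1), (1), (1), (1), (1), (1), (1), (1), (2), (2), (2), (3)


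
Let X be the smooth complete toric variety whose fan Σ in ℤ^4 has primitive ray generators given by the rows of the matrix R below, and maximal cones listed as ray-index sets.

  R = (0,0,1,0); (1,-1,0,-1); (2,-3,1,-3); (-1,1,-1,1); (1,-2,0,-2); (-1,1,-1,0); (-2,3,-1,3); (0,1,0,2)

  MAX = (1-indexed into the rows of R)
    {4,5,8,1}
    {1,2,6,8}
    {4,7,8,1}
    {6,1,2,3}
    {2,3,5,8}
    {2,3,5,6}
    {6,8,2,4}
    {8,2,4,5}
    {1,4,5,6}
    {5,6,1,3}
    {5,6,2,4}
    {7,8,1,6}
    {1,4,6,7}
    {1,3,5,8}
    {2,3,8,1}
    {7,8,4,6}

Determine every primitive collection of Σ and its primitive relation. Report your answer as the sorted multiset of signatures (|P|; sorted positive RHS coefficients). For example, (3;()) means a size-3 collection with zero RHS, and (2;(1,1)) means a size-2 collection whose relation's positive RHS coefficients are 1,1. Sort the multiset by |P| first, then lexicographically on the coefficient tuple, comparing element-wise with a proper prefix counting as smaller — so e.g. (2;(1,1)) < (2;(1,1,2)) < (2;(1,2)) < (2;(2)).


Minimal non-faces — 9 found among 8 rays, 16 max cones:

  P={3,7}:  v_{3} + v_{7} = 0 — sig = (2;())
  P={3,4}:  v_{3} + v_{4} = v_{5} — sig = (2;(1))
  P={5,7}:  v_{5} + v_{7} = v_{4} — sig = (2;(1))
  P={2,7}:  v_{2} + v_{7} = v_{6} + v_{8} — sig = (2;(1,1))
  P={1,2,4}:  v_{1} + v_{2} + v_{4} = 0 — sig = (3;())
  P={1,2,5}:  v_{1} + v_{2} + v_{5} = v_{3} — sig = (3;(1))
  P={3,6,8}:  v_{3} + v_{6} + v_{8} = v_{2} — sig = (3;(1))
  P={5,6,8}:  v_{5} + v_{6} + v_{8} = v_{2} + v_{4} — sig = (3;(1,1))
  P={1,4,6,8}:  v_{1} + v_{4} + v_{6} + v_{8} = v_{7} — sig = (4;(1))

so the primitive-relation signature multiset is
{ (2;()),  (2;(1)) ×2,  (2;(1,1)),  (3;()),  (3;(1)) ×2,  (3;(1,1)),  (4;(1)) }


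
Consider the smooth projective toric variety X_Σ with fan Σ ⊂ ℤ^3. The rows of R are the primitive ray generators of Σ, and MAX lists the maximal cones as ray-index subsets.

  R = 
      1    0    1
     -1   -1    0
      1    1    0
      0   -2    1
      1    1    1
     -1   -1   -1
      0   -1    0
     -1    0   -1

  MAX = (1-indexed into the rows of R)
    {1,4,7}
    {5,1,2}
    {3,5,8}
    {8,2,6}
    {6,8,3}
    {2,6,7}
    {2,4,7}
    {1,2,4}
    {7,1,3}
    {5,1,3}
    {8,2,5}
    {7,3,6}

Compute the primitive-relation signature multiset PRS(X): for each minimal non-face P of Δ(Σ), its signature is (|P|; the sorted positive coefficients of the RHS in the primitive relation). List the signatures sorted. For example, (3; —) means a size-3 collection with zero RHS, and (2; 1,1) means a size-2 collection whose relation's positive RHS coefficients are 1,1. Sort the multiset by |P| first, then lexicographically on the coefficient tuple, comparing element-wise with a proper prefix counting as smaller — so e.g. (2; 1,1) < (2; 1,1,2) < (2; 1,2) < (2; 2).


Δ(Σ) — 8 vertices, 11 min non-faces:

  • {1,8}:  v_{1} + v_{8} = 0  ⟹  sig = (2; —)
  • {2,3}:  v_{2} + v_{3} = 0  ⟹  sig = (2; —)
  • {5,6}:  v_{5} + v_{6} = 0  ⟹  sig = (2; —)
  • {1,6}:  v_{1} + v_{6} = v_{7}  ⟹  sig = (2; 1)
  • {5,7}:  v_{5} + v_{7} = v_{1}  ⟹  sig = (2; 1)
  • {7,8}:  v_{7} + v_{8} = v_{6}  ⟹  sig = (2; 1)
  • {3,4}:  v_{3} + v_{4} = v_{1} + v_{7}  ⟹  sig = (2; 1,1)
  • {4,8}:  v_{4} + v_{8} = v_{2} + v_{7}  ⟹  sig = (2; 1,1)
  • {4,5}:  v_{4} + v_{5} = 2·v_{1} + v_{2}  ⟹  sig = (2; 1,2)
  • {4,6}:  v_{4} + v_{6} = v_{2} + 2·v_{7}  ⟹  sig = (2; 1,2)
  • {1,2,7}:  v_{1} + v_{2} + v_{7} = v_{4}  ⟹  sig = (3; 1)

Signatures (|P|; sorted positive RHS coefficients), sorted:
    |P|=2: 10 collections, coeffs (), (), (), (1), (1), (1), (1,1), (1,1), (1,2), (1,2)
    |P|=3: 1 collection, coeffs (1)


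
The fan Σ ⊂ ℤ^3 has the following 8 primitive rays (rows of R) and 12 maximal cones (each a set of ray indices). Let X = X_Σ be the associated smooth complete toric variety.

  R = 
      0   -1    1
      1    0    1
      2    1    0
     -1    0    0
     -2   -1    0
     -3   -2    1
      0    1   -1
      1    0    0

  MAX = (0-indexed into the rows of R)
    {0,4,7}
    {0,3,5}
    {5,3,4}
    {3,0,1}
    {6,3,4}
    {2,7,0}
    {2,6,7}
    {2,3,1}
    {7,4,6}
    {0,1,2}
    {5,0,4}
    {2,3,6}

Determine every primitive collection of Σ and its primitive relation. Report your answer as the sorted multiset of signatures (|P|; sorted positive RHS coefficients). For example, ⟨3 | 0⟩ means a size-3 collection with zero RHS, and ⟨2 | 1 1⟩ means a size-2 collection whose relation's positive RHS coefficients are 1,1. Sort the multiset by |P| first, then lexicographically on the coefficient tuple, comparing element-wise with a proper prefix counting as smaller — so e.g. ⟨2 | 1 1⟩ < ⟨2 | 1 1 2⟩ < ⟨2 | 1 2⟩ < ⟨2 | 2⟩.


12 collections generate NE(X_Σ); each relation:

  P={0,6}:  v_{0} + v_{6} = 0  so sig = ⟨2 | 0⟩
  P={2,4}:  v_{2} + v_{4} = 0  so sig = ⟨2 | 0⟩
  P={3,7}:  v_{3} + v_{7} = 0  so sig = ⟨2 | 0⟩
  P={1,4}:  v_{1} + v_{4} = v_{0} + v_{3}  so sig = ⟨2 | 1 1⟩
  P={1,6}:  v_{1} + v_{6} = v_{2} + v_{3}  so sig = ⟨2 | 1 1⟩
  P={1,7}:  v_{1} + v_{7} = v_{0} + v_{2}  so sig = ⟨2 | 1 1⟩
  P={2,5}:  v_{2} + v_{5} = v_{0} + v_{3}  so sig = ⟨2 | 1 1⟩
  P={5,6}:  v_{5} + v_{6} = v_{3} + v_{4}  so sig = ⟨2 | 1 1⟩
  P={5,7}:  v_{5} + v_{7} = v_{0} + v_{4}  so sig = ⟨2 | 1 1⟩
  P={1,5}:  v_{1} + v_{5} = 2·v_{0} + 2·v_{3}  so sig = ⟨2 | 2 2⟩
  P={0,2,3}:  v_{0} + v_{2} + v_{3} = v_{1}  so sig = ⟨3 | 1⟩
  P={0,3,4}:  v_{0} + v_{3} + v_{4} = v_{5}  so sig = ⟨3 | 1⟩

Hence PRS(X_Σ) =
    ⟨2 | 0⟩
    ⟨2 | 0⟩
    ⟨2 | 0⟩
    ⟨2 | 1 1⟩
    ⟨2 | 1 1⟩
    ⟨2 | 1 1⟩
    ⟨2 | 1 1⟩
    ⟨2 | 1 1⟩
    ⟨2 | 1 1⟩
    ⟨2 | 2 2⟩
    ⟨3 | 1⟩
    ⟨3 | 1⟩


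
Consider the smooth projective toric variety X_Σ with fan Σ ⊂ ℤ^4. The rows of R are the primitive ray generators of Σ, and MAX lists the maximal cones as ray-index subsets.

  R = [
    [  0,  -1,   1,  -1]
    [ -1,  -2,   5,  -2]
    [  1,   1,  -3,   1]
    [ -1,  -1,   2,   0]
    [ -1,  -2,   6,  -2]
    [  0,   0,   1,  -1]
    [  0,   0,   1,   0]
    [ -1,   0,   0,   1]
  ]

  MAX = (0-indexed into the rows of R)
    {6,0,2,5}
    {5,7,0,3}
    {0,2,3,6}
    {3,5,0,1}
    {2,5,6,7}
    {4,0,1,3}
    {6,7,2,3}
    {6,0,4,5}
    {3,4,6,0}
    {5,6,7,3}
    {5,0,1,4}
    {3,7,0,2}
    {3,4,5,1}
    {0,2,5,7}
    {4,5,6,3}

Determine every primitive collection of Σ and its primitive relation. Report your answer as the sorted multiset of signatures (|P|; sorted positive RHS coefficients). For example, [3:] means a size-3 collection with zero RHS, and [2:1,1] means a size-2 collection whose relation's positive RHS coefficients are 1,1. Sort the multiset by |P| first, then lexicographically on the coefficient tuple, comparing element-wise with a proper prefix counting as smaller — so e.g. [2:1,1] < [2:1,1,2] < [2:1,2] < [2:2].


|primitive collections| = 9. Relations:

  P = {1,6}:  v_{1} + v_{6} = v_{4}  →  sig = [2:1]
  P = {1,2}:  v_{1} + v_{2} = v_{0} + v_{6}  →  sig = [2:1,1]
  P = {4,7}:  v_{4} + v_{7} = 2·v_{3} + v_{5} + v_{6}  →  sig = [2:1,1,2]
  P = {1,7}:  v_{1} + v_{7} = 2·v_{3} + v_{5}  →  sig = [2:1,2]
  P = {2,4}:  v_{2} + v_{4} = v_{0} + 2·v_{6}  →  sig = [2:1,2]
  P = {2,3,5}:  v_{2} + v_{3} + v_{5} = 0  →  sig = [3:]
  P = {0,6,7}:  v_{0} + v_{6} + v_{7} = v_{3}  →  sig = [3:1]
  P = {0,3,5,6}:  v_{0} + v_{3} + v_{5} + v_{6} = v_{1}  →  sig = [4:1]
  P = {0,3,4,5}:  v_{0} + v_{3} + v_{4} + v_{5} = 2·v_{1}  →  sig = [4:2]

Sorted signature multiset PRS(X):
    |P|=2: 5 collections, coeffs (1), (1,1), (1,1,2), (1,2), (1,2)
    |P|=3: 2 collections, coeffs (), (1)
    |P|=4: 2 collections, coeffs (1), (2)


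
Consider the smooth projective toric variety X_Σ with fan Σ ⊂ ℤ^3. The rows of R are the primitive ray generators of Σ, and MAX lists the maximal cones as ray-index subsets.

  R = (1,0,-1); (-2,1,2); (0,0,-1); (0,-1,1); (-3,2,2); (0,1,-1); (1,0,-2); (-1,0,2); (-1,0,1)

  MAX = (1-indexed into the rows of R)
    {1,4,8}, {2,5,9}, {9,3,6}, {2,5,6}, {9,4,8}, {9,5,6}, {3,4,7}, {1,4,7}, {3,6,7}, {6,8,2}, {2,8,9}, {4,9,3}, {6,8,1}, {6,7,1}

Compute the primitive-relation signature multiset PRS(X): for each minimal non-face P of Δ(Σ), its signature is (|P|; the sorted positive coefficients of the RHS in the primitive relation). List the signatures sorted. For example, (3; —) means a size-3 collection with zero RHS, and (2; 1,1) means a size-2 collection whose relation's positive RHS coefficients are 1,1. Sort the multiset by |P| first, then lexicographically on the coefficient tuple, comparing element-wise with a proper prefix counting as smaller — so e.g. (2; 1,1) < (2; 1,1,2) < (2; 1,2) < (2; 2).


17 minimal non-faces of Δ(Σ) (on 9 rays):

  P={1,9}:  v_{1} + v_{9} = 0  ⟹  sig = (2; —)
  P={4,6}:  v_{4} + v_{6} = 0  ⟹  sig = (2; —)
  P={7,8}:  v_{7} + v_{8} = 0  ⟹  sig = (2; —)
  P={1,3}:  v_{1} + v_{3} = v_{7}  ⟹  sig = (2; 1)
  P={3,8}:  v_{3} + v_{8} = v_{9}  ⟹  sig = (2; 1)
  P={7,9}:  v_{7} + v_{9} = v_{3}  ⟹  sig = (2; 1)
  P={1,2}:  v_{1} + v_{2} = v_{6} + v_{8}  ⟹  sig = (2; 1,1)
  P={1,5}:  v_{1} + v_{5} = v_{2} + v_{6}  ⟹  sig = (2; 1,1)
  P={2,4}:  v_{2} + v_{4} = v_{8} + v_{9}  ⟹  sig = (2; 1,1)
  P={2,7}:  v_{2} + v_{7} = v_{6} + v_{9}  ⟹  sig = (2; 1,1)
  P={4,5}:  v_{4} + v_{5} = v_{2} + v_{9}  ⟹  sig = (2; 1,1)
  P={2,3}:  v_{2} + v_{3} = v_{6} + 2·v_{9}  ⟹  sig = (2; 1,2)
  P={5,8}:  v_{5} + v_{8} = 2·v_{2}  ⟹  sig = (2; 2)
  P={5,7}:  v_{5} + v_{7} = 2·v_{6} + 2·v_{9}  ⟹  sig = (2; 2,2)
  P={3,5}:  v_{3} + v_{5} = 2·v_{6} + 3·v_{9}  ⟹  sig = (2; 2,3)
  P={2,6,9}:  v_{2} + v_{6} + v_{9} = v_{5}  ⟹  sig = (3; 1)
  P={6,8,9}:  v_{6} + v_{8} + v_{9} = v_{2}  ⟹  sig = (3; 1)

Sorted signature multiset PRS(X):
    |P|=2: 15 collections, coeffs (), (), (), (1), (1), (1), (1,1), (1,1), (1,1), (1,1), (1,1), (1,2), (2), (2,2), (2,3)
    |P|=3: 2 collections, coeffs (1), (1)


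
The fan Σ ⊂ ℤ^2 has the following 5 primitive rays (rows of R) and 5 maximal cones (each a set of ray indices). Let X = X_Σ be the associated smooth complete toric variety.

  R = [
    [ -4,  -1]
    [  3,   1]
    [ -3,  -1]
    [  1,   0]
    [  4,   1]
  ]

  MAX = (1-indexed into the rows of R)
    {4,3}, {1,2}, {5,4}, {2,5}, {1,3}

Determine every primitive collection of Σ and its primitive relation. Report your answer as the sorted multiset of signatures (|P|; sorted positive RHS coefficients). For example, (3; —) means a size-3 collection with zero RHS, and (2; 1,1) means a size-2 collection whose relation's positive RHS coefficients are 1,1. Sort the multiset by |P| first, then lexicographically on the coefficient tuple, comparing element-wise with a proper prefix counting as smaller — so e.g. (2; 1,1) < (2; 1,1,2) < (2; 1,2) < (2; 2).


|primitive collections| = 5. Relations:

  {1,5}:  v_{1} + v_{5} = 0  ⇒ sig = (2; —)
  {2,3}:  v_{2} + v_{3} = 0  ⇒ sig = (2; —)
  {1,4}:  v_{1} + v_{4} = v_{3}  ⇒ sig = (2; 1)
  {2,4}:  v_{2} + v_{4} = v_{5}  ⇒ sig = (2; 1)
  {3,5}:  v_{3} + v_{5} = v_{4}  ⇒ sig = (2; 1)

so the primitive-relation signature multiset is
    |P|=2: 5 collections, coeffs (), (), (1), (1), (1)


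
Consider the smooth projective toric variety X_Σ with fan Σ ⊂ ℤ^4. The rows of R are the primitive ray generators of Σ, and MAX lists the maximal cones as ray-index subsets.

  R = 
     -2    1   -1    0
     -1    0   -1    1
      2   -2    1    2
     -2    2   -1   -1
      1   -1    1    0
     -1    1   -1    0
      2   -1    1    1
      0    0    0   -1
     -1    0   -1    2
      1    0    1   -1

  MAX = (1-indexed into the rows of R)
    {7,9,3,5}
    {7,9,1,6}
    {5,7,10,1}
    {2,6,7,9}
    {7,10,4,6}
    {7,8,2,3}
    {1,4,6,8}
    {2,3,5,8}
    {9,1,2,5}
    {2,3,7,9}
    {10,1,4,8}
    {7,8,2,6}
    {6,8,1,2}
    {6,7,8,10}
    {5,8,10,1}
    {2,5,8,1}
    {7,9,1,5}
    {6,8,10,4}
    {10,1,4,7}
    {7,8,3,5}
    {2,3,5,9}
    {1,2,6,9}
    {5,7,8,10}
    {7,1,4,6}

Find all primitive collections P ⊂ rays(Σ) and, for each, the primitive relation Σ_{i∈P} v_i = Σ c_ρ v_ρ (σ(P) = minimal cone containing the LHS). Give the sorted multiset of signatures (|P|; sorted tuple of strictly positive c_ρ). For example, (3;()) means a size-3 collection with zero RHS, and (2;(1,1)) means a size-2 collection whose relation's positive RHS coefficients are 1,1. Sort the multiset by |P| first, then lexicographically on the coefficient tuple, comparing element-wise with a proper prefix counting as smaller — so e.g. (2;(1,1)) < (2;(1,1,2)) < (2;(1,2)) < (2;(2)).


Σ has 16 primitive collections:

  P={2,10}:  v_{2} + v_{10} = 0  →  sig = (2;())
  P={5,6}:  v_{5} + v_{6} = 0  →  sig = (2;())
  P={8,9}:  v_{8} + v_{9} = v_{2}  →  sig = (2;(1))
  P={1,3}:  v_{1} + v_{3} = v_{5} + v_{9}  →  sig = (2;(1,1))
  P={2,4}:  v_{2} + v_{4} = v_{1} + v_{6}  →  sig = (2;(1,1))
  P={3,4}:  v_{3} + v_{4} = v_{1} + v_{7}  →  sig = (2;(1,1))
  P={3,6}:  v_{3} + v_{6} = v_{2} + v_{7}  →  sig = (2;(1,1))
  P={3,10}:  v_{3} + v_{10} = v_{5} + v_{7}  →  sig = (2;(1,1))
  P={4,5}:  v_{4} + v_{5} = v_{1} + v_{10}  →  sig = (2;(1,1))
  P={9,10}:  v_{9} + v_{10} = v_{1} + v_{7}  →  sig = (2;(1,1))
  P={4,9}:  v_{4} + v_{9} = 2·v_{1} + v_{6} + v_{7}  →  sig = (2;(1,1,2))
  P={1,7,8}:  v_{1} + v_{7} + v_{8} = 0  →  sig = (3;())
  P={1,2,7}:  v_{1} + v_{2} + v_{7} = v_{9}  →  sig = (3;(1))
  P={1,6,10}:  v_{1} + v_{6} + v_{10} = v_{4}  →  sig = (3;(1))
  P={2,5,7}:  v_{2} + v_{5} + v_{7} = v_{3}  →  sig = (3;(1))
  P={4,7,8}:  v_{4} + v_{7} + v_{8} = v_{6} + v_{10}  →  sig = (3;(1,1))

Hence PRS(X_Σ) =
[(2;()), (2;()), (2;(1)), (2;(1,1)), (2;(1,1)), (2;(1,1)), (2;(1,1)), (2;(1,1)), (2;(1,1)), (2;(1,1)), (2;(1,1,2)), (3;()), (3;(1)), (3;(1)), (3;(1)), (3;(1,1))]


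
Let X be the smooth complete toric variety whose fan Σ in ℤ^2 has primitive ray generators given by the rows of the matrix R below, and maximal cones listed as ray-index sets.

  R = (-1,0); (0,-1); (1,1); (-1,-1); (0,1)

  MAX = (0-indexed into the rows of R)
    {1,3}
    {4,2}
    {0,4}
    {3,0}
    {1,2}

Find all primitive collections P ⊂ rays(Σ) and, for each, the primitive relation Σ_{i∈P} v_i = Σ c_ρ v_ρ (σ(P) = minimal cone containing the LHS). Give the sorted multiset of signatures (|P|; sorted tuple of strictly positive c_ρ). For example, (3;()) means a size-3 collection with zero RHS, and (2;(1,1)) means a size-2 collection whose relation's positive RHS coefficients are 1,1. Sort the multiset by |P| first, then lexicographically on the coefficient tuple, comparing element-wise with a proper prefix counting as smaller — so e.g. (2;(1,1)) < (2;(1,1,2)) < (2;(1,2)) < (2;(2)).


The 5 primitive collections of Σ (r=5, n=2):

  P={1,4}:  v_{1} + v_{4} = 0 ; sig = (2;())
  P={2,3}:  v_{2} + v_{3} = 0 ; sig = (2;())
  P={0,1}:  v_{0} + v_{1} = v_{3} ; sig = (2;(1))
  P={0,2}:  v_{0} + v_{2} = v_{4} ; sig = (2;(1))
  P={3,4}:  v_{3} + v_{4} = v_{0} ; sig = (2;(1))

Signatures (|P|; sorted positive RHS coefficients), sorted:
    |P|=2: 5 collections, coeffs (), (), (1), (1), (1)


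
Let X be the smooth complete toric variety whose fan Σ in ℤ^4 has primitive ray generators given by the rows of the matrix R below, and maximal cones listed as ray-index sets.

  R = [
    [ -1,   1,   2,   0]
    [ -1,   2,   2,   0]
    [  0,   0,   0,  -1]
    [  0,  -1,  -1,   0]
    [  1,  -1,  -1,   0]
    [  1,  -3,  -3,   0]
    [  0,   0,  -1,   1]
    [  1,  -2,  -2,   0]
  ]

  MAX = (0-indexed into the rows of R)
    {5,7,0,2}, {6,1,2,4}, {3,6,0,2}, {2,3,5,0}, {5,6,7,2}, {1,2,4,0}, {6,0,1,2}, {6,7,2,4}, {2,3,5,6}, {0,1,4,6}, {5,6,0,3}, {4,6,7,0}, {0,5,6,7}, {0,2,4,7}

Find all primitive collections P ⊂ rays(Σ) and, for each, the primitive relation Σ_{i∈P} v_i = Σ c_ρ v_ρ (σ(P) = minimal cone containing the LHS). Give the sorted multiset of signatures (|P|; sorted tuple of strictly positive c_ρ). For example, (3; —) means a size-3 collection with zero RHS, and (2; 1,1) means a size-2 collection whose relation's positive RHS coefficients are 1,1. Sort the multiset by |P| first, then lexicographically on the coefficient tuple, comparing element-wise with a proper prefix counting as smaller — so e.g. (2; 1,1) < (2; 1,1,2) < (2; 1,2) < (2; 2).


9 collections generate NE(X_Σ); each relation:

  • {1,7}:  v_{1} + v_{7} = 0 — sig = (2; —)
  • {1,5}:  v_{1} + v_{5} = v_{3} — sig = (2; 1)
  • {3,4}:  v_{3} + v_{4} = v_{7} — sig = (2; 1)
  • {3,7}:  v_{3} + v_{7} = v_{5} — sig = (2; 1)
  • {1,3}:  v_{1} + v_{3} = v_{0} + v_{2} + v_{6} — sig = (2; 1,1,1)
  • {4,5}:  v_{4} + v_{5} = 2·v_{7} — sig = (2; 2)
  • {0,2,4,6}:  v_{0} + v_{2} + v_{4} + v_{6} = 0 — sig = (4; —)
  • {0,2,6,7}:  v_{0} + v_{2} + v_{6} + v_{7} = v_{3} — sig = (4; 1)
  • {0,2,5,6}:  v_{0} + v_{2} + v_{5} + v_{6} = 2·v_{3} — sig = (4; 2)

Signatures (|P|; sorted positive RHS coefficients), sorted:
{ (2; —),  (2; 1) ×3,  (2; 1,1,1),  (2; 2),  (4; —),  (4; 1),  (4; 2) }


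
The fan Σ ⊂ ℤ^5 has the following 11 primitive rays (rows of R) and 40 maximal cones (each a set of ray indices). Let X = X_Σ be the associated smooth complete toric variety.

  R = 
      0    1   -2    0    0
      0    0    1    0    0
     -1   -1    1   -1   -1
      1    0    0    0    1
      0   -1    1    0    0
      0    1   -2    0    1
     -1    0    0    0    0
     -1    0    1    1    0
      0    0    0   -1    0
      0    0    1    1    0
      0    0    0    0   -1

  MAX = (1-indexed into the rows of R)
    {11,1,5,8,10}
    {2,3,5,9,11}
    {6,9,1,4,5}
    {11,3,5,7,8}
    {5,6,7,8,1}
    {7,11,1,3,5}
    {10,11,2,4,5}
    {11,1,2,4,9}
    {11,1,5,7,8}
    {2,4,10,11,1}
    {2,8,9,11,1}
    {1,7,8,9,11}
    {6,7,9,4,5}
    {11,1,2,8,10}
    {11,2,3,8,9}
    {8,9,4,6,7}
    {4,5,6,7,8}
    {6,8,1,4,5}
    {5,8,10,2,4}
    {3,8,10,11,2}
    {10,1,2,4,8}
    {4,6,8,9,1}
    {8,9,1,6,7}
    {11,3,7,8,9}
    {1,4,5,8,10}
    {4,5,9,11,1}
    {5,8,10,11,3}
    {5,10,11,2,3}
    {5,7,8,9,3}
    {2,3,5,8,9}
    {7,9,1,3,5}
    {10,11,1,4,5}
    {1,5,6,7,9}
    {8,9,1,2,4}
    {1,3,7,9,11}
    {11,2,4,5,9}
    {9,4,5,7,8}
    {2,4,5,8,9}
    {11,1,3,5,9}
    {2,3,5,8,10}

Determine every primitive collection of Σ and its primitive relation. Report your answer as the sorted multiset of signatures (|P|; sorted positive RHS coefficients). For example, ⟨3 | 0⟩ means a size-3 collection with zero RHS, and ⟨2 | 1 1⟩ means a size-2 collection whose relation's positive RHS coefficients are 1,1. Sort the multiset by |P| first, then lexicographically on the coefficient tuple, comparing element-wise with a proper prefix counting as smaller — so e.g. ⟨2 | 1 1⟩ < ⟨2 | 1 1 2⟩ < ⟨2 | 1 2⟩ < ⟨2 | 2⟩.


|primitive collections| = 20. Relations:

  P = {6,11}:  v_{6} + v_{11} = v_{1}  →  sig = ⟨2 | 1⟩
  P = {7,10}:  v_{7} + v_{10} = v_{8}  →  sig = ⟨2 | 1⟩
  P = {9,10}:  v_{9} + v_{10} = v_{2}  →  sig = ⟨2 | 1⟩
  P = {2,7}:  v_{2} + v_{7} = v_{8} + v_{9}  →  sig = ⟨2 | 1 1⟩
  P = {3,4}:  v_{3} + v_{4} = v_{5} + v_{9}  →  sig = ⟨2 | 1 1⟩
  P = {6,10}:  v_{6} + v_{10} = v_{1} + v_{4} + v_{8}  →  sig = ⟨2 | 1 1 1⟩
  P = {2,6}:  v_{2} + v_{6} = v_{1} + v_{4} + v_{8} + v_{9}  →  sig = ⟨2 | 1 1 1 1⟩
  P = {3,6}:  v_{3} + v_{6} = v_{1} + v_{5} + v_{7} + v_{9}  →  sig = ⟨2 | 1 1 1 1⟩
  P = {1,2,5}:  v_{1} + v_{2} + v_{5} = 0  →  sig = ⟨3 | 0⟩
  P = {4,7,11}:  v_{4} + v_{7} + v_{11} = 0  →  sig = ⟨3 | 0⟩
  P = {1,4,7}:  v_{1} + v_{4} + v_{7} = v_{6}  →  sig = ⟨3 | 1⟩
  P = {4,8,11}:  v_{4} + v_{8} + v_{11} = v_{10}  →  sig = ⟨3 | 1⟩
  P = {1,3,10}:  v_{1} + v_{3} + v_{10} = v_{7} + v_{11}  →  sig = ⟨3 | 1 1⟩
  P = {1,2,3}:  v_{1} + v_{2} + v_{3} = v_{7} + v_{9} + v_{11}  →  sig = ⟨3 | 1 1 1⟩
  P = {1,3,8}:  v_{1} + v_{3} + v_{8} = 2·v_{7} + v_{11}  →  sig = ⟨3 | 1 2⟩
  P = {1,5,8,9}:  v_{1} + v_{5} + v_{8} + v_{9} = v_{7}  →  sig = ⟨4 | 1⟩
  P = {5,7,9,11}:  v_{5} + v_{7} + v_{9} + v_{11} = v_{3}  →  sig = ⟨4 | 1⟩
  P = {5,8,9,11}:  v_{5} + v_{8} + v_{9} + v_{11} = v_{3} + v_{10}  →  sig = ⟨4 | 1 1⟩
  P = {2,5,8,11}:  v_{2} + v_{5} + v_{8} + v_{11} = v_{3} + 2·v_{10}  →  sig = ⟨4 | 1 2⟩
  P = {5,6,8,9}:  v_{5} + v_{6} + v_{8} + v_{9} = v_{4} + 2·v_{7}  →  sig = ⟨4 | 1 2⟩

so the primitive-relation signature multiset is
    |P|=2: 8 collections, coeffs (1), (1), (1), (1,1), (1,1), (1,1,1), (1,1,1,1), (1,1,1,1)
    |P|=3: 7 collections, coeffs (), (), (1), (1), (1,1), (1,1,1), (1,2)
    |P|=4: 5 collections, coeffs (1), (1), (1,1), (1,2), (1,2)


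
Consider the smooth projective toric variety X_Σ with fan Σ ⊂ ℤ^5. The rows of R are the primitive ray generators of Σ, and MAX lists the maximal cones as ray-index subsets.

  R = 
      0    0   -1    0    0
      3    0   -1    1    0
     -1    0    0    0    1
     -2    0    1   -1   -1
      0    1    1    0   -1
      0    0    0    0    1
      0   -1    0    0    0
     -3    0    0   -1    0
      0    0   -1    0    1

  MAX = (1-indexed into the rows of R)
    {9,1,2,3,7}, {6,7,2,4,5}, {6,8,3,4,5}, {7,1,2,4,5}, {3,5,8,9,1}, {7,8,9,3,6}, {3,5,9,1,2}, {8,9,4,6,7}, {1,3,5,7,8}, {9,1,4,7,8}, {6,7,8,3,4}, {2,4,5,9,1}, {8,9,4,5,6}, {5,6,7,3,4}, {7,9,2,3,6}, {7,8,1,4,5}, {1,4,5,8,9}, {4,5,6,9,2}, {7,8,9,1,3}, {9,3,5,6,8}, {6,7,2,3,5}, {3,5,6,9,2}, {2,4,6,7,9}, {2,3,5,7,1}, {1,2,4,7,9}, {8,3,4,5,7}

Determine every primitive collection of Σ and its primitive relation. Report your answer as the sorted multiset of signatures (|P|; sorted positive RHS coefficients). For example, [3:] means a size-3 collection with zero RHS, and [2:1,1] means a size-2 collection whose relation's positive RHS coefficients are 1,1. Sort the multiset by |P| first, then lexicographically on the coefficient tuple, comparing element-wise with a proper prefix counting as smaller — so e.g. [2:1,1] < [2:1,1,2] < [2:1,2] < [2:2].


Δ(Σ) — 9 vertices, 7 min non-faces:

  P = {1,6}:  v_{1} + v_{6} = v_{9}  so sig = [2:1]
  P = {2,8}:  v_{2} + v_{8} = v_{1}  so sig = [2:1]
  P = {2,3,4}:  v_{2} + v_{3} + v_{4} = 0  so sig = [3:]
  P = {5,7,9}:  v_{5} + v_{7} + v_{9} = 0  so sig = [3:]
  P = {1,3,4}:  v_{1} + v_{3} + v_{4} = v_{8}  so sig = [3:1]
  P = {3,4,9}:  v_{3} + v_{4} + v_{9} = v_{6} + v_{8}  so sig = [3:1,1]
  P = {5,6,7,8}:  v_{5} + v_{6} + v_{7} + v_{8} = v_{3} + v_{4}  so sig = [4:1,1]

so the primitive-relation signature multiset is
    |P|=2: 2 collections, coeffs (1), (1)
    |P|=3: 4 collections, coeffs (), (), (1), (1,1)
    |P|=4: 1 collection, coeffs (1,1)


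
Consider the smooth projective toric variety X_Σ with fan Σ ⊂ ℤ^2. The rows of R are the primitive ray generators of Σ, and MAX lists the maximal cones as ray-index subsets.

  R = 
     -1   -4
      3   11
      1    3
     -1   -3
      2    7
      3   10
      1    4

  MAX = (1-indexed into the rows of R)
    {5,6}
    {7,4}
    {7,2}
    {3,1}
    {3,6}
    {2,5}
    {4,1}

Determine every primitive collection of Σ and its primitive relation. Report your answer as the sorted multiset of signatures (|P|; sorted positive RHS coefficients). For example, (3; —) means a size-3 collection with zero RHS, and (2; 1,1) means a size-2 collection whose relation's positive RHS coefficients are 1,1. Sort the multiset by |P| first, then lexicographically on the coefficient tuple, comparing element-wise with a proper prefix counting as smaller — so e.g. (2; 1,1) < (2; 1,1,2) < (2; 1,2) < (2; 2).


The 14 primitive collections of Σ (r=7, n=2):

  {1,7}:  v_{1} + v_{7} = 0 — sig = (2; —)
  {3,4}:  v_{3} + v_{4} = 0 — sig = (2; —)
  {1,2}:  v_{1} + v_{2} = v_{5} — sig = (2; 1)
  {1,5}:  v_{1} + v_{5} = v_{3} — sig = (2; 1)
  {3,5}:  v_{3} + v_{5} = v_{6} — sig = (2; 1)
  {3,7}:  v_{3} + v_{7} = v_{5} — sig = (2; 1)
  {4,5}:  v_{4} + v_{5} = v_{7} — sig = (2; 1)
  {4,6}:  v_{4} + v_{6} = v_{5} — sig = (2; 1)
  {5,7}:  v_{5} + v_{7} = v_{2} — sig = (2; 1)
  {1,6}:  v_{1} + v_{6} = 2·v_{3} — sig = (2; 2)
  {2,3}:  v_{2} + v_{3} = 2·v_{5} — sig = (2; 2)
  {2,4}:  v_{2} + v_{4} = 2·v_{7} — sig = (2; 2)
  {6,7}:  v_{6} + v_{7} = 2·v_{5} — sig = (2; 2)
  {2,6}:  v_{2} + v_{6} = 3·v_{5} — sig = (2; 3)

Signatures (|P|; sorted positive RHS coefficients), sorted:
    (2; —)
    (2; —)
    (2; 1)
    (2; 1)
    (2; 1)
    (2; 1)
    (2; 1)
    (2; 1)
    (2; 1)
    (2; 2)
    (2; 2)
    (2; 2)
    (2; 2)
    (2; 3)


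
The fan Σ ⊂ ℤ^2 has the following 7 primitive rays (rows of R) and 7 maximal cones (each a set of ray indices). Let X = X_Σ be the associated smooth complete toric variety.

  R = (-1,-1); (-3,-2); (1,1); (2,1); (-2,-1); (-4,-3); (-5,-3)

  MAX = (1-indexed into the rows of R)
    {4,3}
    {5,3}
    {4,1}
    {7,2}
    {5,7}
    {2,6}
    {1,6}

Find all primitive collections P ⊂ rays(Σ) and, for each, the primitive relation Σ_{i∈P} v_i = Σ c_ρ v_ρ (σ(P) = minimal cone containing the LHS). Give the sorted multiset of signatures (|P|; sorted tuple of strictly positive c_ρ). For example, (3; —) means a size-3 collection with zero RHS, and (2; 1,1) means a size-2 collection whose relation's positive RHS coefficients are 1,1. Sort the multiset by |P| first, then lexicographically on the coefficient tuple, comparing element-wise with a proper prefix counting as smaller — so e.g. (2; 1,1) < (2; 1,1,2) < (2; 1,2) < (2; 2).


Minimal non-faces — 14 found among 7 rays, 7 max cones:

  P={1,3}:  v_{1} + v_{3} = 0  ⇒ sig = (2; —)
  P={4,5}:  v_{4} + v_{5} = 0  ⇒ sig = (2; —)
  P={1,2}:  v_{1} + v_{2} = v_{6}  ⇒ sig = (2; 1)
  P={1,5}:  v_{1} + v_{5} = v_{2}  ⇒ sig = (2; 1)
  P={2,3}:  v_{2} + v_{3} = v_{5}  ⇒ sig = (2; 1)
  P={2,4}:  v_{2} + v_{4} = v_{1}  ⇒ sig = (2; 1)
  P={2,5}:  v_{2} + v_{5} = v_{7}  ⇒ sig = (2; 1)
  P={3,6}:  v_{3} + v_{6} = v_{2}  ⇒ sig = (2; 1)
  P={4,7}:  v_{4} + v_{7} = v_{2}  ⇒ sig = (2; 1)
  P={1,7}:  v_{1} + v_{7} = 2·v_{2}  ⇒ sig = (2; 2)
  P={3,7}:  v_{3} + v_{7} = 2·v_{5}  ⇒ sig = (2; 2)
  P={4,6}:  v_{4} + v_{6} = 2·v_{1}  ⇒ sig = (2; 2)
  P={5,6}:  v_{5} + v_{6} = 2·v_{2}  ⇒ sig = (2; 2)
  P={6,7}:  v_{6} + v_{7} = 3·v_{2}  ⇒ sig = (2; 3)

so the primitive-relation signature multiset is
{ (2; —) ×2,  (2; 1) ×7,  (2; 2) ×4,  (2; 3) }


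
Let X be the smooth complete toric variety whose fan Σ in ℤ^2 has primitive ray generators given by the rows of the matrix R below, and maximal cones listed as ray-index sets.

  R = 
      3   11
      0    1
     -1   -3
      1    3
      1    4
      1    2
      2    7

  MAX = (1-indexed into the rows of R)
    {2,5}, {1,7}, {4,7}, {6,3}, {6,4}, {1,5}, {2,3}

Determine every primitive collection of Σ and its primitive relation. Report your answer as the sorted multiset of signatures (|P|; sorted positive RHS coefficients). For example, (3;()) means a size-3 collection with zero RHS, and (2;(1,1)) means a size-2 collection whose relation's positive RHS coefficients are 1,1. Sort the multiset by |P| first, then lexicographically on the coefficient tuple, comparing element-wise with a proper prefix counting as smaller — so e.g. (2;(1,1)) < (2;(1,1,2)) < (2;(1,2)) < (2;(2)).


Δ(Σ) — 7 vertices, 14 min non-faces:

  • {3,4}:  v_{3} + v_{4} = 0  ⇒ sig = (2;())
  • {2,4}:  v_{2} + v_{4} = v_{5}  ⇒ sig = (2;(1))
  • {2,6}:  v_{2} + v_{6} = v_{4}  ⇒ sig = (2;(1))
  • {3,5}:  v_{3} + v_{5} = v_{2}  ⇒ sig = (2;(1))
  • {3,7}:  v_{3} + v_{7} = v_{5}  ⇒ sig = (2;(1))
  • {4,5}:  v_{4} + v_{5} = v_{7}  ⇒ sig = (2;(1))
  • {5,7}:  v_{5} + v_{7} = v_{1}  ⇒ sig = (2;(1))
  • {1,6}:  v_{1} + v_{6} = 2·v_{4} + v_{7}  ⇒ sig = (2;(1,2))
  • {1,3}:  v_{1} + v_{3} = 2·v_{5}  ⇒ sig = (2;(2))
  • {1,4}:  v_{1} + v_{4} = 2·v_{7}  ⇒ sig = (2;(2))
  • {2,7}:  v_{2} + v_{7} = 2·v_{5}  ⇒ sig = (2;(2))
  • {5,6}:  v_{5} + v_{6} = 2·v_{4}  ⇒ sig = (2;(2))
  • {1,2}:  v_{1} + v_{2} = 3·v_{5}  ⇒ sig = (2;(3))
  • {6,7}:  v_{6} + v_{7} = 3·v_{4}  ⇒ sig = (2;(3))

Signatures (|P|; sorted positive RHS coefficients), sorted:
[(2;()), (2;(1)), (2;(1)), (2;(1)), (2;(1)), (2;(1)), (2;(1)), (2;(1,2)), (2;(2)), (2;(2)), (2;(2)), (2;(2)), (2;(3)), (2;(3))]


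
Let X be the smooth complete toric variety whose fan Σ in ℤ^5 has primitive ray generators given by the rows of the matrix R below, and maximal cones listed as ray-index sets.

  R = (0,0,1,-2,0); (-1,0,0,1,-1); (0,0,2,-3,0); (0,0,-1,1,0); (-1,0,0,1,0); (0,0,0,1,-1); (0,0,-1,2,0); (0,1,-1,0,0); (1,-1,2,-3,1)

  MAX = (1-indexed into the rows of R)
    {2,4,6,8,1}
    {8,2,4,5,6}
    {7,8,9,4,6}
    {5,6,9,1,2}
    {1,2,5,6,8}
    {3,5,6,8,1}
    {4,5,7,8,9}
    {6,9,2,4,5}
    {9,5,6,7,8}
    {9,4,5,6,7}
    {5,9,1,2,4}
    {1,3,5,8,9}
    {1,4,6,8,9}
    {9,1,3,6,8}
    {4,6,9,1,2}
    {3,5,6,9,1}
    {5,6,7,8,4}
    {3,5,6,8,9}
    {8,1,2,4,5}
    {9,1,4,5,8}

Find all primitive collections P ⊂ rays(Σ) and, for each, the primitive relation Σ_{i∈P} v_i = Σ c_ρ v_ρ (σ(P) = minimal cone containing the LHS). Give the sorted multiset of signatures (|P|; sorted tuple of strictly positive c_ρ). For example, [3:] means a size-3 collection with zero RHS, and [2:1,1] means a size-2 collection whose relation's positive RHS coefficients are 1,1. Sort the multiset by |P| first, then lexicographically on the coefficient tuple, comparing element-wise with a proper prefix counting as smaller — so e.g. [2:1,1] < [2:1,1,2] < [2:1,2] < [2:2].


Minimal non-faces — 9 found among 9 rays, 20 max cones:

  P = {1,7}:  v_{1} + v_{7} = 0  ⇒ sig = [2:]
  P = {3,4}:  v_{3} + v_{4} = v_{1}  ⇒ sig = [2:1]
  P = {2,7}:  v_{2} + v_{7} = v_{4} + v_{5} + v_{6}  ⇒ sig = [2:1,1,1]
  P = {3,7}:  v_{3} + v_{7} = v_{5} + v_{6} + v_{8} + v_{9}  ⇒ sig = [2:1,1,1,1]
  P = {2,3}:  v_{2} + v_{3} = 2·v_{1} + v_{5} + v_{6}  ⇒ sig = [2:1,1,2]
  P = {2,8,9}:  v_{2} + v_{8} + v_{9} = v_{1}  ⇒ sig = [3:1]
  P = {1,4,5,6}:  v_{1} + v_{4} + v_{5} + v_{6} = v_{2}  ⇒ sig = [4:1]
  P = {4,5,6,8,9}:  v_{4} + v_{5} + v_{6} + v_{8} + v_{9} = 0  ⇒ sig = [5:]
  P = {1,5,6,8,9}:  v_{1} + v_{5} + v_{6} + v_{8} + v_{9} = v_{3}  ⇒ sig = [5:1]

so the primitive-relation signature multiset is
[[2:], [2:1], [2:1,1,1], [2:1,1,1,1], [2:1,1,2], [3:1], [4:1], [5:], [5:1]]


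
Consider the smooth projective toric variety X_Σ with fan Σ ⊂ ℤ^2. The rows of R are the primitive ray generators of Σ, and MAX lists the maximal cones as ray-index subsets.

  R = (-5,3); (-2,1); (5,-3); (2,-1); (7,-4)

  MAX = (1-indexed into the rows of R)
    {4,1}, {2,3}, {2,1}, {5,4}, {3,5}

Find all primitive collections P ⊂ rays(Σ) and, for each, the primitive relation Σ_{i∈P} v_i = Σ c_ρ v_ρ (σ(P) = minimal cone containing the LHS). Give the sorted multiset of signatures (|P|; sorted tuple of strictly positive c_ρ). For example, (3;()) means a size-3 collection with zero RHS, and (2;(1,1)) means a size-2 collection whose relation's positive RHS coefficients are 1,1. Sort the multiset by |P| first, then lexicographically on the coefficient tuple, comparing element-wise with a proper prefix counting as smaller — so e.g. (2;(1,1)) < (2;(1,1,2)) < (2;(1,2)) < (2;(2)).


5 minimal non-faces of Δ(Σ) (on 5 rays):

  P = {1,3}:  v_{1} + v_{3} = 0  ⟹  sig = (2;())
  P = {2,4}:  v_{2} + v_{4} = 0  ⟹  sig = (2;())
  P = {1,5}:  v_{1} + v_{5} = v_{4}  ⟹  sig = (2;(1))
  P = {2,5}:  v_{2} + v_{5} = v_{3}  ⟹  sig = (2;(1))
  P = {3,4}:  v_{3} + v_{4} = v_{5}  ⟹  sig = (2;(1))

so the primitive-relation signature multiset is
[(2;()), (2;()), (2;(1)), (2;(1)), (2;(1))]


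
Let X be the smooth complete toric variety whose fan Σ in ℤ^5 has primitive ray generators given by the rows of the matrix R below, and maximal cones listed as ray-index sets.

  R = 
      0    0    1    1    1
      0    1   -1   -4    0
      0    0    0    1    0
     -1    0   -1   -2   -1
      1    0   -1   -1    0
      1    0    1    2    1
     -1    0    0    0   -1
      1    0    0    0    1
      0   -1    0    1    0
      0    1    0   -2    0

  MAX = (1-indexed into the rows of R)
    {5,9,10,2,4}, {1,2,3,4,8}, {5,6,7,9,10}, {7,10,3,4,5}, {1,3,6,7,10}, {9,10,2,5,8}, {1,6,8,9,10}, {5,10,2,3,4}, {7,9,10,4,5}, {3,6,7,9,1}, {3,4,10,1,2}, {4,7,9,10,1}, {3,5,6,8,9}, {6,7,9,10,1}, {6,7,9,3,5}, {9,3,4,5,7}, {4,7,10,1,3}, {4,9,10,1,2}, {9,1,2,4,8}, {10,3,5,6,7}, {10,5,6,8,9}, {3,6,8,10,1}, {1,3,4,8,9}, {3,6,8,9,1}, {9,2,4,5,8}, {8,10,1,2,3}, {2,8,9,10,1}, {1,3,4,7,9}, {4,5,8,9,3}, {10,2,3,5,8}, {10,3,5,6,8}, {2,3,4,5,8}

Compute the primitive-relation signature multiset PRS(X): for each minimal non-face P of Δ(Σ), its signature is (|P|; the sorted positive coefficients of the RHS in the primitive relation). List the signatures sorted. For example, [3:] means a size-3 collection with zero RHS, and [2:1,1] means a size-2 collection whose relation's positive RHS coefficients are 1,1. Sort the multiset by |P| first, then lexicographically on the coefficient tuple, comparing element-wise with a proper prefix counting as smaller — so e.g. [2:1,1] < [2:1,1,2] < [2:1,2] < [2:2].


Δ(Σ) — 10 vertices, 8 min non-faces:

  P={4,6}:  v_{4} + v_{6} = 0  →  sig = [2:]
  P={7,8}:  v_{7} + v_{8} = 0  →  sig = [2:]
  P={1,5}:  v_{1} + v_{5} = v_{8}  →  sig = [2:1]
  P={2,6}:  v_{2} + v_{6} = v_{8} + v_{10}  →  sig = [2:1,1]
  P={2,7}:  v_{2} + v_{7} = v_{4} + v_{10}  →  sig = [2:1,1]
  P={3,9,10}:  v_{3} + v_{9} + v_{10} = 0  →  sig = [3:]
  P={4,8,10}:  v_{4} + v_{8} + v_{10} = v_{2}  →  sig = [3:1]
  P={2,3,9}:  v_{2} + v_{3} + v_{9} = v_{4} + v_{8}  →  sig = [3:1,1]

so the primitive-relation signature multiset is
{ [2:] ×2,  [2:1],  [2:1,1] ×2,  [3:],  [3:1],  [3:1,1] }


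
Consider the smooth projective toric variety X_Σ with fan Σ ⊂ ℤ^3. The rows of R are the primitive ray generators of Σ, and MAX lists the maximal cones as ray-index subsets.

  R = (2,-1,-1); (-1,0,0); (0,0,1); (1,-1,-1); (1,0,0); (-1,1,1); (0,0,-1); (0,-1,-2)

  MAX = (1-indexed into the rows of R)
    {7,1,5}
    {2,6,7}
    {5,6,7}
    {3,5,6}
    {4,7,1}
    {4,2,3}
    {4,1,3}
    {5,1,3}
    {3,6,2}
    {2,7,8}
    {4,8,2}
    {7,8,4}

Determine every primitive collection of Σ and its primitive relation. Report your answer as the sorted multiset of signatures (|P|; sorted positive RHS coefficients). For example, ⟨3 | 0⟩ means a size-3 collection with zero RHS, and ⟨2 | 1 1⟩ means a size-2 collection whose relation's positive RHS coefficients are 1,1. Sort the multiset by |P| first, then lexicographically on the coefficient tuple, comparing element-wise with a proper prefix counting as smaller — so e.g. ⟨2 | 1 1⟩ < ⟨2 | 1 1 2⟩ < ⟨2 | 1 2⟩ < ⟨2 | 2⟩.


Minimal non-faces — 11 found among 8 rays, 12 max cones:

  {2,5}:  v_{2} + v_{5} = 0  ⟹  sig = ⟨2 | 0⟩
  {3,7}:  v_{3} + v_{7} = 0  ⟹  sig = ⟨2 | 0⟩
  {4,6}:  v_{4} + v_{6} = 0  ⟹  sig = ⟨2 | 0⟩
  {1,2}:  v_{1} + v_{2} = v_{4}  ⟹  sig = ⟨2 | 1⟩
  {1,6}:  v_{1} + v_{6} = v_{5}  ⟹  sig = ⟨2 | 1⟩
  {4,5}:  v_{4} + v_{5} = v_{1}  ⟹  sig = ⟨2 | 1⟩
  {3,8}:  v_{3} + v_{8} = v_{2} + v_{4}  ⟹  sig = ⟨2 | 1 1⟩
  {5,8}:  v_{5} + v_{8} = v_{4} + v_{7}  ⟹  sig = ⟨2 | 1 1⟩
  {6,8}:  v_{6} + v_{8} = v_{2} + v_{7}  ⟹  sig = ⟨2 | 1 1⟩
  {1,8}:  v_{1} + v_{8} = 2·v_{4} + v_{7}  ⟹  sig = ⟨2 | 1 2⟩
  {2,4,7}:  v_{2} + v_{4} + v_{7} = v_{8}  ⟹  sig = ⟨3 | 1⟩

Sorted signature multiset PRS(X):
{ ⟨2 | 0⟩ ×3,  ⟨2 | 1⟩ ×3,  ⟨2 | 1 1⟩ ×3,  ⟨2 | 1 2⟩,  ⟨3 | 1⟩ }


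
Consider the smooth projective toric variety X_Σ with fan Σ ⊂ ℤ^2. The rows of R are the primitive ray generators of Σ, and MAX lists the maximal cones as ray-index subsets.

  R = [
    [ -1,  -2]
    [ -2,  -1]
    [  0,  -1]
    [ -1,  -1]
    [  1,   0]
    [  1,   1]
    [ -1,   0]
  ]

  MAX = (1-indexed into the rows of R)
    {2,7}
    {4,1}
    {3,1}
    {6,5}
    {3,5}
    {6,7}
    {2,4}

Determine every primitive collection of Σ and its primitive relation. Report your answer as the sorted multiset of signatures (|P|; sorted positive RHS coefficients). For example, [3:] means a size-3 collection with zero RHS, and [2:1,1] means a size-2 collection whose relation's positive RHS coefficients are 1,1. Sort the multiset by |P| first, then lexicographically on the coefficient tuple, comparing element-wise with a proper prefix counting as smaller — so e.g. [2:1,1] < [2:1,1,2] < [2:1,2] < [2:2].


Δ(Σ) — 7 vertices, 14 min non-faces:

  • {4,6}:  v_{4} + v_{6} = 0  ⟹  sig = [2:]
  • {5,7}:  v_{5} + v_{7} = 0  ⟹  sig = [2:]
  • {1,6}:  v_{1} + v_{6} = v_{3}  ⟹  sig = [2:1]
  • {2,5}:  v_{2} + v_{5} = v_{4}  ⟹  sig = [2:1]
  • {2,6}:  v_{2} + v_{6} = v_{7}  ⟹  sig = [2:1]
  • {3,4}:  v_{3} + v_{4} = v_{1}  ⟹  sig = [2:1]
  • {3,6}:  v_{3} + v_{6} = v_{5}  ⟹  sig = [2:1]
  • {3,7}:  v_{3} + v_{7} = v_{4}  ⟹  sig = [2:1]
  • {4,5}:  v_{4} + v_{5} = v_{3}  ⟹  sig = [2:1]
  • {4,7}:  v_{4} + v_{7} = v_{2}  ⟹  sig = [2:1]
  • {1,5}:  v_{1} + v_{5} = 2·v_{3}  ⟹  sig = [2:2]
  • {1,7}:  v_{1} + v_{7} = 2·v_{4}  ⟹  sig = [2:2]
  • {2,3}:  v_{2} + v_{3} = 2·v_{4}  ⟹  sig = [2:2]
  • {1,2}:  v_{1} + v_{2} = 3·v_{4}  ⟹  sig = [2:3]

Signatures (|P|; sorted positive RHS coefficients), sorted:
[[2:], [2:], [2:1], [2:1], [2:1], [2:1], [2:1], [2:1], [2:1], [2:1], [2:2], [2:2], [2:2], [2:3]]


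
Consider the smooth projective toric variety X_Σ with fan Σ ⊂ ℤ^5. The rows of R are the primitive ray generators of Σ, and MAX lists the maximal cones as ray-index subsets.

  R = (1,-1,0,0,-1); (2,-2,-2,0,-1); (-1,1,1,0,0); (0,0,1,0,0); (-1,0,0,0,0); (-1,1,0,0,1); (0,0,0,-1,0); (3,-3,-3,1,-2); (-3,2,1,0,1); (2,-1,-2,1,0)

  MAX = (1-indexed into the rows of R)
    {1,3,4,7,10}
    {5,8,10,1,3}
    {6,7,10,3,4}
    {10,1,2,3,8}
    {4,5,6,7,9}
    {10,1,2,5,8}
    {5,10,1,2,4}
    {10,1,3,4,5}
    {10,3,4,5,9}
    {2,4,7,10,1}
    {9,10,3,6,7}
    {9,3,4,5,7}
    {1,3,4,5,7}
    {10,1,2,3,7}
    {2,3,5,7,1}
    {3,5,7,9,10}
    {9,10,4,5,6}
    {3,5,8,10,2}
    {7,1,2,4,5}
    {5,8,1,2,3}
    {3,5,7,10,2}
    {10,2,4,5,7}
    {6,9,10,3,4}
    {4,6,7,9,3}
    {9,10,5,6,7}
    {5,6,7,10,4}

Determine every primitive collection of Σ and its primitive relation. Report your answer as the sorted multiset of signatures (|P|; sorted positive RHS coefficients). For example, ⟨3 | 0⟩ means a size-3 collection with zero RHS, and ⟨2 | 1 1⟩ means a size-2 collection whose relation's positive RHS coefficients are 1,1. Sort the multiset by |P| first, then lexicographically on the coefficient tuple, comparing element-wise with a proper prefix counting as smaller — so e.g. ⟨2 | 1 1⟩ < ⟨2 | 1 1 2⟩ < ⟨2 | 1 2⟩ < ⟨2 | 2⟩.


Σ has 14 primitive collections:

  P={1,6}:  v_{1} + v_{6} = 0  ⇒ sig = ⟨2 | 0⟩
  P={1,9}:  v_{1} + v_{9} = v_{3} + v_{5}  ⇒ sig = ⟨2 | 1 1⟩
  P={2,6}:  v_{2} + v_{6} = v_{5} + v_{7} + v_{10}  ⇒ sig = ⟨2 | 1 1 1⟩
  P={6,8}:  v_{6} + v_{8} = v_{2} + v_{3} + v_{5} + v_{10}  ⇒ sig = ⟨2 | 1 1 1 1⟩
  P={2,9}:  v_{2} + v_{9} = v_{3} + 2·v_{5} + v_{7} + v_{10}  ⇒ sig = ⟨2 | 1 1 1 2⟩
  P={4,8}:  v_{4} + v_{8} = 2·v_{1} + v_{5} + v_{10}  ⇒ sig = ⟨2 | 1 1 2⟩
  P={8,9}:  v_{8} + v_{9} = v_{2} + 2·v_{3} + 2·v_{5} + v_{10}  ⇒ sig = ⟨2 | 1 1 2 2⟩
  P={7,8}:  v_{7} + v_{8} = 2·v_{2} + v_{3}  ⇒ sig = ⟨2 | 1 2⟩
  P={2,3,4}:  v_{2} + v_{3} + v_{4} = v_{1}  ⇒ sig = ⟨3 | 1⟩
  P={3,5,6}:  v_{3} + v_{5} + v_{6} = v_{9}  ⇒ sig = ⟨3 | 1⟩
  P={1,5,7,10}:  v_{1} + v_{5} + v_{7} + v_{10} = v_{2}  ⇒ sig = ⟨4 | 1⟩
  P={4,7,9,10}:  v_{4} + v_{7} + v_{9} + v_{10} = v_{6}  ⇒ sig = ⟨4 | 1⟩
  P={3,4,5,7,10}:  v_{3} + v_{4} + v_{5} + v_{7} + v_{10} = 0  ⇒ sig = ⟨5 | 0⟩
  P={1,2,3,5,10}:  v_{1} + v_{2} + v_{3} + v_{5} + v_{10} = v_{8}  ⇒ sig = ⟨5 | 1⟩

Hence PRS(X_Σ) =
[⟨2 | 0⟩, ⟨2 | 1 1⟩, ⟨2 | 1 1 1⟩, ⟨2 | 1 1 1 1⟩, ⟨2 | 1 1 1 2⟩, ⟨2 | 1 1 2⟩, ⟨2 | 1 1 2 2⟩, ⟨2 | 1 2⟩, ⟨3 | 1⟩, ⟨3 | 1⟩, ⟨4 | 1⟩, ⟨4 | 1⟩, ⟨5 | 0⟩, ⟨5 | 1⟩]
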